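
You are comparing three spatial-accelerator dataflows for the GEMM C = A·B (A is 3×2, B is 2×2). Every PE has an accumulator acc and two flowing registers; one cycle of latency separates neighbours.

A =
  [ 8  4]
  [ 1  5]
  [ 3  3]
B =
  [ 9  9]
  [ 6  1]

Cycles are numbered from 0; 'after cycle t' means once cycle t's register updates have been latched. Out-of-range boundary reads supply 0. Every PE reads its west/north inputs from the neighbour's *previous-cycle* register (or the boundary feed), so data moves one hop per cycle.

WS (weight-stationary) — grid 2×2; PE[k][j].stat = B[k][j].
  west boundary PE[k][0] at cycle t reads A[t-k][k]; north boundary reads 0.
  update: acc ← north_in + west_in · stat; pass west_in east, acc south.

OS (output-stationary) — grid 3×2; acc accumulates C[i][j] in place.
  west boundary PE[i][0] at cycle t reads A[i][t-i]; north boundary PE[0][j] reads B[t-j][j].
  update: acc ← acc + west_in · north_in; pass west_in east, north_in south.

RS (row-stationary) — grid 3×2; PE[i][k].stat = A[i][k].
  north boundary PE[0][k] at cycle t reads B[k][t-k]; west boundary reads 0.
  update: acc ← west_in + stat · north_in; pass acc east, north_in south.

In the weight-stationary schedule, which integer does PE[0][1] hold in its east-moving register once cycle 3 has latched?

register = 3

WS 2×2: PE[0][1] cycle-by-cycle (with neighbour feeds):
  0: (0,0).acc=72  regs=<8,72>
  0: (0,1).acc=0  regs=<0,0>
  1: (0,0).acc=9  regs=<1,9>
  1: (0,1).acc=72  regs=<8,72>
  2: (0,0).acc=27  regs=<3,27>
  2: (0,1).acc=9  regs=<1,9>
  3: (0,0).acc=0  regs=<0,0>
  3: (0,1).acc=27  regs=<3,27>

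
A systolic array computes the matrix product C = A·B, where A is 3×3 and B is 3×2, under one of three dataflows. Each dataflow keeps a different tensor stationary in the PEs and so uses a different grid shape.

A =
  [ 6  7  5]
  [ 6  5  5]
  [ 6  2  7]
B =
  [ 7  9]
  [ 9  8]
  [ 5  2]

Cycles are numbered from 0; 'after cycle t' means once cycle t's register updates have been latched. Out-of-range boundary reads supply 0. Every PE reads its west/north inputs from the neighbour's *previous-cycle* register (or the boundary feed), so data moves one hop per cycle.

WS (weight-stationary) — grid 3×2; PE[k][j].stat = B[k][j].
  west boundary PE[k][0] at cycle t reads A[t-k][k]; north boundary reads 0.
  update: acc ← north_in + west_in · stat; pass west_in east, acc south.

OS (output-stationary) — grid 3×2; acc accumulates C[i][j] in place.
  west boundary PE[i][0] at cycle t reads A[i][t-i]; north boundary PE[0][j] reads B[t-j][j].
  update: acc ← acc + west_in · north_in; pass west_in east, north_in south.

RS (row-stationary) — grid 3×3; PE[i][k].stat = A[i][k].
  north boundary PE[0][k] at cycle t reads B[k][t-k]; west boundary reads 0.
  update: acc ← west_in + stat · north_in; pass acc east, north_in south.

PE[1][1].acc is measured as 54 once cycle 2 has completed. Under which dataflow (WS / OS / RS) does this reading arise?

WS [3×2] PE[1][1] across cycles:
  0: (1,1).acc=0  regs=<0,0>
  1: (1,1).acc=0  regs=<0,0>
  2: (1,1).acc=110  regs=<7,110>
OS [3×2] PE[1][1] across cycles:
  0: (1,1).acc=0  regs=<0,0>
  1: (1,1).acc=0  regs=<0,0>
  2: (1,1).acc=54  regs=<6,9>
RS [3×3] PE[1][1] across cycles:
  0: (1,1).acc=0  regs=<0,0>
  1: (1,1).acc=0  regs=<0,0>
  2: (1,1).acc=87  regs=<87,9>

dataflow = OS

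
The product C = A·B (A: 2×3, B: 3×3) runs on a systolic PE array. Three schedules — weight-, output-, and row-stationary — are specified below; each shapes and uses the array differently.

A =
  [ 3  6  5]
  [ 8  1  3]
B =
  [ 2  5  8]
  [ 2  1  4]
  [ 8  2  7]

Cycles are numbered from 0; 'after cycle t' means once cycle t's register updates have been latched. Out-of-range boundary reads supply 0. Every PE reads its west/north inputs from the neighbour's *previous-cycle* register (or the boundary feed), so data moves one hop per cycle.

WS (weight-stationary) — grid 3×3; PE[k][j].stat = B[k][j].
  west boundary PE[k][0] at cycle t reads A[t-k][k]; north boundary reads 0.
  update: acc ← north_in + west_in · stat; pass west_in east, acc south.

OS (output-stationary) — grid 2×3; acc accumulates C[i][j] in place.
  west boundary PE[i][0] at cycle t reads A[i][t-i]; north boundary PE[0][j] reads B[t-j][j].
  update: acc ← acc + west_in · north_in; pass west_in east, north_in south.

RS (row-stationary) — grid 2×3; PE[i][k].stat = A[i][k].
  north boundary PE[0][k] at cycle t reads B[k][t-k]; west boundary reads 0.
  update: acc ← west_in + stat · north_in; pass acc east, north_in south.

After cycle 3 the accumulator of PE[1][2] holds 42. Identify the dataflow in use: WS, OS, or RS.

WS (3×3 grid), PE[1][2]:
  cycle 0: PE[1][2] → acc 0, east 0, south 0
  cycle 1: PE[1][2] → acc 0, east 0, south 0
  cycle 2: PE[1][2] → acc 0, east 0, south 0
  cycle 3: PE[1][2] → acc 48, east 6, south 48
OS (2×3 grid), PE[1][2]:
  cycle 0: PE[1][2] → acc 0, east 0, south 0
  cycle 1: PE[1][2] → acc 0, east 0, south 0
  cycle 2: PE[1][2] → acc 0, east 0, south 0
  cycle 3: PE[1][2] → acc 64, east 8, south 8
RS (2×3 grid), PE[1][2]:
  cycle 0: PE[1][2] → acc 0, east 0, south 0
  cycle 1: PE[1][2] → acc 0, east 0, south 0
  cycle 2: PE[1][2] → acc 0, east 0, south 0
  cycle 3: PE[1][2] → acc 42, east 42, south 8

dataflow = RS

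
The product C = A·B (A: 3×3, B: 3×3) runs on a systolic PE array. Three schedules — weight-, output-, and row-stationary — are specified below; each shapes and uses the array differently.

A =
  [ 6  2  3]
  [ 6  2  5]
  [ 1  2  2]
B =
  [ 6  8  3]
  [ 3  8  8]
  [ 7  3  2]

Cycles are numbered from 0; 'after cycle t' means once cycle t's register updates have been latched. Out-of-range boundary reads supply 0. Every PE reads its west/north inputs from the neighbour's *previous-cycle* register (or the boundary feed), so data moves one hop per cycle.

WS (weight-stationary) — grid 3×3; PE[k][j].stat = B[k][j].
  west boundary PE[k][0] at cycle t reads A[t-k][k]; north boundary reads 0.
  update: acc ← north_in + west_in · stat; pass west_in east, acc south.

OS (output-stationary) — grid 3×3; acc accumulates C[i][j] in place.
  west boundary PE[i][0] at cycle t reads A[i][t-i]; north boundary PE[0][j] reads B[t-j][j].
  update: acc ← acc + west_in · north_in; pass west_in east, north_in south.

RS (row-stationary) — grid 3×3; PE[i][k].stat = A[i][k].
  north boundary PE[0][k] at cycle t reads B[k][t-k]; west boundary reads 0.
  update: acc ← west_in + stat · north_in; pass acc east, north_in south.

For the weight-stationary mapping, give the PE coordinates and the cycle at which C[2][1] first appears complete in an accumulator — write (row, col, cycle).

(row, col, cycle) = (2, 1, 5)

Under WS, C[2][1] lands at PE[2][1]:
  cycle 0: PE[2][1] → acc 0, east 0, south 0
  cycle 1: PE[2][1] → acc 0, east 0, south 0
  cycle 2: PE[2][1] → acc 0, east 0, south 0
  cycle 3: PE[2][1] → acc 73, east 3, south 73
  cycle 4: PE[2][1] → acc 79, east 5, south 79
  cycle 5: PE[2][1] → acc 30, east 2, south 30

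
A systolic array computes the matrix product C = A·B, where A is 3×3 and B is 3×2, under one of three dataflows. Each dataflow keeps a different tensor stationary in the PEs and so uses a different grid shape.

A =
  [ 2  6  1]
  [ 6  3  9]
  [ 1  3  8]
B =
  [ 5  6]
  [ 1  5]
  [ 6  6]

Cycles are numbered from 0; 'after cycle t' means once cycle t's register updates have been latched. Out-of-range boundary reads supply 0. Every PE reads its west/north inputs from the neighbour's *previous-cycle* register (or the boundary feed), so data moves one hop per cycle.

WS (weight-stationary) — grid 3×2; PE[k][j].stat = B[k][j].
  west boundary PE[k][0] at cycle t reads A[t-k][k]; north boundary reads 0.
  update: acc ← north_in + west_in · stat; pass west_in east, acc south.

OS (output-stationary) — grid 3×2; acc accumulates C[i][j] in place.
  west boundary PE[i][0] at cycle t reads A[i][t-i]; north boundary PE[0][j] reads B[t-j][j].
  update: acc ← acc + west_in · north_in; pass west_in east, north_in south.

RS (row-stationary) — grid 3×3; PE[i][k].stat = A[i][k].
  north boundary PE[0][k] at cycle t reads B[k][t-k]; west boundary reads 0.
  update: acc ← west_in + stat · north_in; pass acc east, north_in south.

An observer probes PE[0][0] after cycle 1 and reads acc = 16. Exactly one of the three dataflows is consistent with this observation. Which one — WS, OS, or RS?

dataflow = OS

WS [3×2] PE[0][0] across cycles:
  0: (0,0).acc=10  regs=<2,10>
  1: (0,0).acc=30  regs=<6,30>
OS [3×2] PE[0][0] across cycles:
  0: (0,0).acc=10  regs=<2,5>
  1: (0,0).acc=16  regs=<6,1>
RS [3×3] PE[0][0] across cycles:
  0: (0,0).acc=10  regs=<10,5>
  1: (0,0).acc=12  regs=<12,6>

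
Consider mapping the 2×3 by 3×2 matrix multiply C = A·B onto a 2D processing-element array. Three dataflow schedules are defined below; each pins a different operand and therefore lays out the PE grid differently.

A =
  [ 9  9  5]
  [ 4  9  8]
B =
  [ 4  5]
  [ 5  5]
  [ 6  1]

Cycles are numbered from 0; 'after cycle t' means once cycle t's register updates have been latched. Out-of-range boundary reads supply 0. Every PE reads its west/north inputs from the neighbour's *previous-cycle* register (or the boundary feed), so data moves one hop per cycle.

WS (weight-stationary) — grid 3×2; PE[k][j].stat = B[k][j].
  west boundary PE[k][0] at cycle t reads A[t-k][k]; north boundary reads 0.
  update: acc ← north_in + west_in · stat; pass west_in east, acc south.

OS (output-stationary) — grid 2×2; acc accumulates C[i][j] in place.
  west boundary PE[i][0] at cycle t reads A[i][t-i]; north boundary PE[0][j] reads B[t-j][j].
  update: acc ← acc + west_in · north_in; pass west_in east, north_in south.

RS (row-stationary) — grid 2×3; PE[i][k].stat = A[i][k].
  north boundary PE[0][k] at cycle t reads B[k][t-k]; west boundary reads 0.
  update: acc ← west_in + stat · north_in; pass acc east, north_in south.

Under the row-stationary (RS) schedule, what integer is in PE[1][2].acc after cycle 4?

RS (2×3). Following PE[1][2] plus its west/north inputs:
  c0 r0c2: 0 / 0 / 0
  c0 r1c1: 0 / 0 / 0
  c0 r1c2: 0 / 0 / 0
  c1 r0c2: 0 / 0 / 0
  c1 r1c1: 0 / 0 / 0
  c1 r1c2: 0 / 0 / 0
  c2 r0c2: 111 / 111 / 6
  c2 r1c1: 61 / 61 / 5
  c2 r1c2: 0 / 0 / 0
  c3 r0c2: 95 / 95 / 1
  c3 r1c1: 65 / 65 / 5
  c3 r1c2: 109 / 109 / 6
  c4 r0c2: 0 / 0 / 0
  c4 r1c1: 0 / 0 / 0
  c4 r1c2: 73 / 73 / 1

PE[1][2].acc = 73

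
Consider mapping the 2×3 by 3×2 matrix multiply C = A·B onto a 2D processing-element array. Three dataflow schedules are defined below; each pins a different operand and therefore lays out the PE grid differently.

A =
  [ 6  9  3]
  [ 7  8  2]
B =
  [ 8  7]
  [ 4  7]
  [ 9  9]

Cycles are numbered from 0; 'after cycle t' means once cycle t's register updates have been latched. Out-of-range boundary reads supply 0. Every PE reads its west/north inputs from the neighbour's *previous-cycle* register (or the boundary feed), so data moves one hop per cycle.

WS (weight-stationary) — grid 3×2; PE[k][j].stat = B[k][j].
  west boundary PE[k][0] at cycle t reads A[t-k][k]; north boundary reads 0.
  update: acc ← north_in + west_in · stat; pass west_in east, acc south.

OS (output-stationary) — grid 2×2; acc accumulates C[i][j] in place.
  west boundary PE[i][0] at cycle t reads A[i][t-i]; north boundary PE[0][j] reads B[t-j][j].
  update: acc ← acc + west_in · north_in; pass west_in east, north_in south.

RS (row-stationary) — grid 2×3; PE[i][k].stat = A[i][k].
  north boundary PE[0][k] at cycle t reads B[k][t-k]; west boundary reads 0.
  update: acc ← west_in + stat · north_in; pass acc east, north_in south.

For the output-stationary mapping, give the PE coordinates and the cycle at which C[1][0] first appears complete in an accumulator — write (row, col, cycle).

Under OS, C[1][0] lands at PE[1][0]:
  [0] (1,0) acc=0 (h:0 v:0)
  [1] (1,0) acc=56 (h:7 v:8)
  [2] (1,0) acc=88 (h:8 v:4)
  [3] (1,0) acc=106 (h:2 v:9)

(row, col, cycle) = (1, 0, 3)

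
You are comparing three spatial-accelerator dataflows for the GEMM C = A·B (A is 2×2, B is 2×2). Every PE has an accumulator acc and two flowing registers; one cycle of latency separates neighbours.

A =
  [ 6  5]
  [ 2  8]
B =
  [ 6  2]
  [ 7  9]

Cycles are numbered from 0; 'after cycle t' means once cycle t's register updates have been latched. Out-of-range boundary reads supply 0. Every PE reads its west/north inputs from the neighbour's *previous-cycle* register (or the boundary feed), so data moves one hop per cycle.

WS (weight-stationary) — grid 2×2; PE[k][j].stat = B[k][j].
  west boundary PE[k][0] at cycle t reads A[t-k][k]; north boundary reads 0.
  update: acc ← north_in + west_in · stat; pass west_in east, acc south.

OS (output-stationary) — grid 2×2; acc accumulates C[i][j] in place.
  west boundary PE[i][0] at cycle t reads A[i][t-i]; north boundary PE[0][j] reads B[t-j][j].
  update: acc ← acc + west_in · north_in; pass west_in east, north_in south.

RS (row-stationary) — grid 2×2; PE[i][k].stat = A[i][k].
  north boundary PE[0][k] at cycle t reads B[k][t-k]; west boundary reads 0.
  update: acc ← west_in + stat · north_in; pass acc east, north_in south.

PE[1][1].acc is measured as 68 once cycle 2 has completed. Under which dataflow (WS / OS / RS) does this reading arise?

dataflow = RS

Under WS (2×2), PE[1][1]:
  c0 r1c1: 0 / 0 / 0
  c1 r1c1: 0 / 0 / 0
  c2 r1c1: 57 / 5 / 57
Under OS (2×2), PE[1][1]:
  c0 r1c1: 0 / 0 / 0
  c1 r1c1: 0 / 0 / 0
  c2 r1c1: 4 / 2 / 2
Under RS (2×2), PE[1][1]:
  c0 r1c1: 0 / 0 / 0
  c1 r1c1: 0 / 0 / 0
  c2 r1c1: 68 / 68 / 7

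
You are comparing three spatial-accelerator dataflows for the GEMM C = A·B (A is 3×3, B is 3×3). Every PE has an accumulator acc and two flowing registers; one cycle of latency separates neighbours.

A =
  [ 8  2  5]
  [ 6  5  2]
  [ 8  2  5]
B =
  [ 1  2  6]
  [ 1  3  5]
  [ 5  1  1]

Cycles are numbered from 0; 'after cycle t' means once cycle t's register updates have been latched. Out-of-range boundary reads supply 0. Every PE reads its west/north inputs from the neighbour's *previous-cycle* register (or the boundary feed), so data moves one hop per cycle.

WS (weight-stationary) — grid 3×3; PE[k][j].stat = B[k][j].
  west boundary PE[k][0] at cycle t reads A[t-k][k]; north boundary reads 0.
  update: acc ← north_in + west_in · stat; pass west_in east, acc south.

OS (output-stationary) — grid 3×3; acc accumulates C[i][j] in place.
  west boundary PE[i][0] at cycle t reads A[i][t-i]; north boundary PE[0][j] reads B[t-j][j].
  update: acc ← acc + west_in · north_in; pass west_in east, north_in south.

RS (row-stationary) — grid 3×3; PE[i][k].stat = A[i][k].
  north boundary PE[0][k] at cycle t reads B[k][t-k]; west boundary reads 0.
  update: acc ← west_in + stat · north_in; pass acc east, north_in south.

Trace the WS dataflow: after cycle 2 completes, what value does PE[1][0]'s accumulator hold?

WS on a 3×3 grid — tracing PE[1][0] and its feeders:
  [0] (0,0) acc=8 (h:8 v:8)
  [0] (1,0) acc=0 (h:0 v:0)
  [1] (0,0) acc=6 (h:6 v:6)
  [1] (1,0) acc=10 (h:2 v:10)
  [2] (0,0) acc=8 (h:8 v:8)
  [2] (1,0) acc=11 (h:5 v:11)

PE[1][0].acc = 11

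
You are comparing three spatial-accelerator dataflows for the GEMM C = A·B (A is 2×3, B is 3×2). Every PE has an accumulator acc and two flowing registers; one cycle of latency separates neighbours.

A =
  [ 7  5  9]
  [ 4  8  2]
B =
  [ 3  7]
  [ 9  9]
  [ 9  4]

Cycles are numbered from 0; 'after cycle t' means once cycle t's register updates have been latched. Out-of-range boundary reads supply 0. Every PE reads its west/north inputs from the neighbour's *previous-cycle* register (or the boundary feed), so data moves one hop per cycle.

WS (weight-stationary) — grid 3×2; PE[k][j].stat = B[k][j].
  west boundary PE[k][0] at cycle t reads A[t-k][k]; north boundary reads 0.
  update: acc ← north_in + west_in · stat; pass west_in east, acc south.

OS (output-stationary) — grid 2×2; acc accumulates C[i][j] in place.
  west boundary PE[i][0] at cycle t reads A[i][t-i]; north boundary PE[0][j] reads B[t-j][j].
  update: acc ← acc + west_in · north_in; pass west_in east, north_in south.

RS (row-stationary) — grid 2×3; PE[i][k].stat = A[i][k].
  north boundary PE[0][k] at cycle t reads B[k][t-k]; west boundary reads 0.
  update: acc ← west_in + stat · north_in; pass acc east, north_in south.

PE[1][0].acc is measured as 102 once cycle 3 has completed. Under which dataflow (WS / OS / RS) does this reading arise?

dataflow = OS

WS [3×2] PE[1][0] across cycles:
  cycle 0: PE[1][0] → acc 0, east 0, south 0
  cycle 1: PE[1][0] → acc 66, east 5, south 66
  cycle 2: PE[1][0] → acc 84, east 8, south 84
  cycle 3: PE[1][0] → acc 0, east 0, south 0
OS [2×2] PE[1][0] across cycles:
  cycle 0: PE[1][0] → acc 0, east 0, south 0
  cycle 1: PE[1][0] → acc 12, east 4, south 3
  cycle 2: PE[1][0] → acc 84, east 8, south 9
  cycle 3: PE[1][0] → acc 102, east 2, south 9
RS [2×3] PE[1][0] across cycles:
  cycle 0: PE[1][0] → acc 0, east 0, south 0
  cycle 1: PE[1][0] → acc 12, east 12, south 3
  cycle 2: PE[1][0] → acc 28, east 28, south 7
  cycle 3: PE[1][0] → acc 0, east 0, south 0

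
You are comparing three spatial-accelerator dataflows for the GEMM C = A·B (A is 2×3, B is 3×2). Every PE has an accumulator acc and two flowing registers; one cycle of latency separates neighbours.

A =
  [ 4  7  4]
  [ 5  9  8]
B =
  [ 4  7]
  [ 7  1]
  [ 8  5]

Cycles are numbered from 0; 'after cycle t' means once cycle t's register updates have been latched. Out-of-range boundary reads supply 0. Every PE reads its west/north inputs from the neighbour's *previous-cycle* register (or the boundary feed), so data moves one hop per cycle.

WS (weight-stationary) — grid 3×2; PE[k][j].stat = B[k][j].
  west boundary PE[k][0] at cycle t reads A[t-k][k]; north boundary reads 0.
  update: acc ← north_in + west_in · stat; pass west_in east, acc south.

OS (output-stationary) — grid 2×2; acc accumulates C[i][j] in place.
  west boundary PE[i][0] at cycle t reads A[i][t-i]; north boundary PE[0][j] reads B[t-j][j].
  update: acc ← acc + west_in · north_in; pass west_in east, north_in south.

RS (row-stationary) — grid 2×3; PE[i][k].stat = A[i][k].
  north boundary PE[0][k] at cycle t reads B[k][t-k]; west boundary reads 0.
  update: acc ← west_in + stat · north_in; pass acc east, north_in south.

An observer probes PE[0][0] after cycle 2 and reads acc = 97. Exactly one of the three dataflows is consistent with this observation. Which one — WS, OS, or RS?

dataflow = OS

Under WS (3×2), PE[0][0]:
  c0 r0c0: 16 / 4 / 16
  c1 r0c0: 20 / 5 / 20
  c2 r0c0: 0 / 0 / 0
Under OS (2×2), PE[0][0]:
  c0 r0c0: 16 / 4 / 4
  c1 r0c0: 65 / 7 / 7
  c2 r0c0: 97 / 4 / 8
Under RS (2×3), PE[0][0]:
  c0 r0c0: 16 / 16 / 4
  c1 r0c0: 28 / 28 / 7
  c2 r0c0: 0 / 0 / 0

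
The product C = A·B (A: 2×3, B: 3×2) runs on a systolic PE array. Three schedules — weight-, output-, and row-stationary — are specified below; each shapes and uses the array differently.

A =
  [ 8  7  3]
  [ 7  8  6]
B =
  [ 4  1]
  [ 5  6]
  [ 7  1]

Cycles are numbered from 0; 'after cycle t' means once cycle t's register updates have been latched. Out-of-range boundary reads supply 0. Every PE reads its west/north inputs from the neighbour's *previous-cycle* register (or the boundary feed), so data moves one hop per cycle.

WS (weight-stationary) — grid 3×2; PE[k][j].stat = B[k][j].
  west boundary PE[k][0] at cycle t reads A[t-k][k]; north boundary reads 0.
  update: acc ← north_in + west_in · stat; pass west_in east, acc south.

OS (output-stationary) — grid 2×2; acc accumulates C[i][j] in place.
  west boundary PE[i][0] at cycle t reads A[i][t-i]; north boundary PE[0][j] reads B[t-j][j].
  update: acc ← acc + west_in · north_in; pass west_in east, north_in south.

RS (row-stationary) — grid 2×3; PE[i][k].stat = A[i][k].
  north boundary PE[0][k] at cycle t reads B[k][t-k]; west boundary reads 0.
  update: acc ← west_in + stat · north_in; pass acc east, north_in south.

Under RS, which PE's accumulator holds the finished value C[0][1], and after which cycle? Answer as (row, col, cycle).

(row, col, cycle) = (0, 2, 3)

Under RS, C[0][1] lands at PE[0][2]:
  0: (0,2).acc=0  regs=<0,0>
  1: (0,2).acc=0  regs=<0,0>
  2: (0,2).acc=88  regs=<88,7>
  3: (0,2).acc=53  regs=<53,1>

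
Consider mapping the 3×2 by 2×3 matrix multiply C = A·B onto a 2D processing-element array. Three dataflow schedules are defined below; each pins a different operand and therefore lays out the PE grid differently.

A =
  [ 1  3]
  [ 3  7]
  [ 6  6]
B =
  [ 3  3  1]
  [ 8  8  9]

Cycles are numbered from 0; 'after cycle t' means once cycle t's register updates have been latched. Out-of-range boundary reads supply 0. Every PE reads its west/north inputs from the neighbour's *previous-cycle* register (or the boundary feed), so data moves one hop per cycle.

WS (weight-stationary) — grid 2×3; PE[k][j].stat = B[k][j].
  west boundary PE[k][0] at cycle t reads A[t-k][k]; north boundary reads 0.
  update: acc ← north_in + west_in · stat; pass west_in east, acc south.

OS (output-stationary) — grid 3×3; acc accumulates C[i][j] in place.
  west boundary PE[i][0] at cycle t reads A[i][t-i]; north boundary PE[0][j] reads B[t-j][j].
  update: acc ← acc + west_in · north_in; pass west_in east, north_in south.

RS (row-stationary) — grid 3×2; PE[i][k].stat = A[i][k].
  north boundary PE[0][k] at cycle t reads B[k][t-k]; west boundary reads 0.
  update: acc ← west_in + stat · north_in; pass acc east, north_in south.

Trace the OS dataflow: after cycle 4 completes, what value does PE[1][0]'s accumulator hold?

OS 3×3: PE[1][0] cycle-by-cycle (with neighbour feeds):
  after 0 — PE[0][0] acc=3, pass-E 1, pass-S 3
  after 0 — PE[1][0] acc=0, pass-E 0, pass-S 0
  after 1 — PE[0][0] acc=27, pass-E 3, pass-S 8
  after 1 — PE[1][0] acc=9, pass-E 3, pass-S 3
  after 2 — PE[0][0] acc=27, pass-E 0, pass-S 0
  after 2 — PE[1][0] acc=65, pass-E 7, pass-S 8
  after 3 — PE[0][0] acc=27, pass-E 0, pass-S 0
  after 3 — PE[1][0] acc=65, pass-E 0, pass-S 0
  after 4 — PE[0][0] acc=27, pass-E 0, pass-S 0
  after 4 — PE[1][0] acc=65, pass-E 0, pass-S 0

PE[1][0].acc = 65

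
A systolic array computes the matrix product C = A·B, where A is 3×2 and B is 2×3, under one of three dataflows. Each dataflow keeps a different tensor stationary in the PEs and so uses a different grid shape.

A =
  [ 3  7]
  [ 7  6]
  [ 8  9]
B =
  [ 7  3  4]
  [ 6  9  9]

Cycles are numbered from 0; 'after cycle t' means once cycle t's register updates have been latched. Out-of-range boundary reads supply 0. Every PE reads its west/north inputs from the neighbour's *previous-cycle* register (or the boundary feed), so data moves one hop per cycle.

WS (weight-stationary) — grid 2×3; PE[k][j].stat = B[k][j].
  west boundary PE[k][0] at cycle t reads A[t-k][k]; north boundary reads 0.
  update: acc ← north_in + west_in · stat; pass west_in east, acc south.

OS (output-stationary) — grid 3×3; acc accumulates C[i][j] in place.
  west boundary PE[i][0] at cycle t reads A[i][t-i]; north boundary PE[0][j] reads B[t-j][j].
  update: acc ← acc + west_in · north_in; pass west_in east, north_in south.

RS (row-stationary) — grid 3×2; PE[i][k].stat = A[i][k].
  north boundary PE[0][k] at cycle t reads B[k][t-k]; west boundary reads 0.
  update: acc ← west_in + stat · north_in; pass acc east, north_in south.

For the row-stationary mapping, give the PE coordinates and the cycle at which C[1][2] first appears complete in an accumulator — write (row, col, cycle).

(row, col, cycle) = (1, 1, 4)

RS — PE[1][1] is where C[1][2] collects:
  after 0 — PE[1][1] acc=0, pass-E 0, pass-S 0
  after 1 — PE[1][1] acc=0, pass-E 0, pass-S 0
  after 2 — PE[1][1] acc=85, pass-E 85, pass-S 6
  after 3 — PE[1][1] acc=75, pass-E 75, pass-S 9
  after 4 — PE[1][1] acc=82, pass-E 82, pass-S 9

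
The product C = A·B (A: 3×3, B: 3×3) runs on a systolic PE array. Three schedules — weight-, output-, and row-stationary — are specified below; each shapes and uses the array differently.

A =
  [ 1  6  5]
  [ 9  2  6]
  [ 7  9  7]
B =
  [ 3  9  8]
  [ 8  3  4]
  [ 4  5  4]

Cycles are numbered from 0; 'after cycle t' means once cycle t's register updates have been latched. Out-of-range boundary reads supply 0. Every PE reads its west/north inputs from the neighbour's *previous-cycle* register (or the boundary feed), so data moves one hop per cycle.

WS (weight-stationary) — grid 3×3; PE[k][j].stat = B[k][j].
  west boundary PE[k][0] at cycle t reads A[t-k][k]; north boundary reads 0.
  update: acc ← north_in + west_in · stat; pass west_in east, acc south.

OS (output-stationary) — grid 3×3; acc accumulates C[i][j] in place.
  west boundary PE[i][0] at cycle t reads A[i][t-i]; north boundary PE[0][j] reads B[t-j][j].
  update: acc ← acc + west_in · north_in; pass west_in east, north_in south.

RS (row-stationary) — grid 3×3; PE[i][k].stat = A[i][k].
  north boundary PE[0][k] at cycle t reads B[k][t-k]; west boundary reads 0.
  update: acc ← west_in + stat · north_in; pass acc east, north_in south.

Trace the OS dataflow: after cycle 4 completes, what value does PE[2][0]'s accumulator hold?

OS (3×3). Following PE[2][0] plus its west/north inputs:
  c0 r1c0: 0 / 0 / 0
  c0 r2c0: 0 / 0 / 0
  c1 r1c0: 27 / 9 / 3
  c1 r2c0: 0 / 0 / 0
  c2 r1c0: 43 / 2 / 8
  c2 r2c0: 21 / 7 / 3
  c3 r1c0: 67 / 6 / 4
  c3 r2c0: 93 / 9 / 8
  c4 r1c0: 67 / 0 / 0
  c4 r2c0: 121 / 7 / 4

PE[2][0].acc = 121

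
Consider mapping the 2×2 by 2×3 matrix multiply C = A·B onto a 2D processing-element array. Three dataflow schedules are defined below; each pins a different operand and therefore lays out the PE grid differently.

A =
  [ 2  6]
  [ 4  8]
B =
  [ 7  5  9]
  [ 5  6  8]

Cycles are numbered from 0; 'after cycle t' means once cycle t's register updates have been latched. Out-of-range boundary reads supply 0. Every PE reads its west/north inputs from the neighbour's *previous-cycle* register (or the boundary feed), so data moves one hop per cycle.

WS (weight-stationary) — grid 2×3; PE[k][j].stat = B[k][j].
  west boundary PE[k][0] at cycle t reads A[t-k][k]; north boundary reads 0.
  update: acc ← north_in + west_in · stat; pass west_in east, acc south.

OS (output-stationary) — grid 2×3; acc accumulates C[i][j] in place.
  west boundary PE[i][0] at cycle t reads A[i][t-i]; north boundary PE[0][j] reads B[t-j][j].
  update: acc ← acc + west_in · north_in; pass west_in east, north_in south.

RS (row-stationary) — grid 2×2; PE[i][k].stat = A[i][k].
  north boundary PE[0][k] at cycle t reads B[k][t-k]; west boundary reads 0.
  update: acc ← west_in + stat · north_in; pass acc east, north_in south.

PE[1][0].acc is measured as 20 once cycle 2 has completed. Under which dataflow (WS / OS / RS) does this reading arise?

Under WS (2×3), PE[1][0]:
  @0  [1,0]  acc 0  |  →0  ↓0
  @1  [1,0]  acc 44  |  →6  ↓44
  @2  [1,0]  acc 68  |  →8  ↓68
Under OS (2×3), PE[1][0]:
  @0  [1,0]  acc 0  |  →0  ↓0
  @1  [1,0]  acc 28  |  →4  ↓7
  @2  [1,0]  acc 68  |  →8  ↓5
Under RS (2×2), PE[1][0]:
  @0  [1,0]  acc 0  |  →0  ↓0
  @1  [1,0]  acc 28  |  →28  ↓7
  @2  [1,0]  acc 20  |  →20  ↓5

dataflow = RS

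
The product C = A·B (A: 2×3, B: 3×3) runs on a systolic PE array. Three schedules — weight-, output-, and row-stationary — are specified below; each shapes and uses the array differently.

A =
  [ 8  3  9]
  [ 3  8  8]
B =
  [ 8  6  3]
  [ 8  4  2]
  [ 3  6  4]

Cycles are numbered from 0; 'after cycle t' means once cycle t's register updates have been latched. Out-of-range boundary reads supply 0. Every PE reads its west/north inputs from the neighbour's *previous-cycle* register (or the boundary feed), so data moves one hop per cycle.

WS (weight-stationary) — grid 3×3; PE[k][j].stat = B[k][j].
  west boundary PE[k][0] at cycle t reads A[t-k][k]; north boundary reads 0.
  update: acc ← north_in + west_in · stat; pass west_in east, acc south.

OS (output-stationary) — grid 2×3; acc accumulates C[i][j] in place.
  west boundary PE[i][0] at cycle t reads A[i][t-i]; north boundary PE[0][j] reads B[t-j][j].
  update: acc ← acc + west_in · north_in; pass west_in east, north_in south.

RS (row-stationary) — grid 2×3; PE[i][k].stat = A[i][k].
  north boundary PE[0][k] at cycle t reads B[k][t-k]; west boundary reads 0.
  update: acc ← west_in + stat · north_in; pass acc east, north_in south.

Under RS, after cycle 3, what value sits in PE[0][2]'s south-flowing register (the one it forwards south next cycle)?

register = 6

RS on a 2×3 grid — tracing PE[0][2] and its feeders:
  step 0 · PE0,1: acc=0; fwd→0 fwd↓0
  step 0 · PE0,2: acc=0; fwd→0 fwd↓0
  step 1 · PE0,1: acc=88; fwd→88 fwd↓8
  step 1 · PE0,2: acc=0; fwd→0 fwd↓0
  step 2 · PE0,1: acc=60; fwd→60 fwd↓4
  step 2 · PE0,2: acc=115; fwd→115 fwd↓3
  step 3 · PE0,1: acc=30; fwd→30 fwd↓2
  step 3 · PE0,2: acc=114; fwd→114 fwd↓6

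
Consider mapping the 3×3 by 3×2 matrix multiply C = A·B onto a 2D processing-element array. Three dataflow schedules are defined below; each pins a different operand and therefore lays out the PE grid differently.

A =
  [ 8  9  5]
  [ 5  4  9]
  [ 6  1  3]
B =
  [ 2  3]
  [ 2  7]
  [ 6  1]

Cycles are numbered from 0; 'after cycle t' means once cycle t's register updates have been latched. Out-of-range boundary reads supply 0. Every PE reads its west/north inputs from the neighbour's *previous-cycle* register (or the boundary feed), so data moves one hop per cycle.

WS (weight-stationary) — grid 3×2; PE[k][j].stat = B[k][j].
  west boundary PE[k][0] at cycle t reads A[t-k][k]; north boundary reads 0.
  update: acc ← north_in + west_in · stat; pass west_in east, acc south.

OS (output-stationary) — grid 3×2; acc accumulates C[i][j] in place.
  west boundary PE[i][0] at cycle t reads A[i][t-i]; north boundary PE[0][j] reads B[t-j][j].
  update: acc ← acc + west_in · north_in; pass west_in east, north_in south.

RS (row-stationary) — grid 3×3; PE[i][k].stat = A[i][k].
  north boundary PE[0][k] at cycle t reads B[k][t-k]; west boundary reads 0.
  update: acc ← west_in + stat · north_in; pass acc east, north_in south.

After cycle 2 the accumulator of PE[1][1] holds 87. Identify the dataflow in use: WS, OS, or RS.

— WS: 3×2; PE[1][1] trace:
  [0] (1,1) acc=0 (h:0 v:0)
  [1] (1,1) acc=0 (h:0 v:0)
  [2] (1,1) acc=87 (h:9 v:87)
— OS: 3×2; PE[1][1] trace:
  [0] (1,1) acc=0 (h:0 v:0)
  [1] (1,1) acc=0 (h:0 v:0)
  [2] (1,1) acc=15 (h:5 v:3)
— RS: 3×3; PE[1][1] trace:
  [0] (1,1) acc=0 (h:0 v:0)
  [1] (1,1) acc=0 (h:0 v:0)
  [2] (1,1) acc=18 (h:18 v:2)

dataflow = WS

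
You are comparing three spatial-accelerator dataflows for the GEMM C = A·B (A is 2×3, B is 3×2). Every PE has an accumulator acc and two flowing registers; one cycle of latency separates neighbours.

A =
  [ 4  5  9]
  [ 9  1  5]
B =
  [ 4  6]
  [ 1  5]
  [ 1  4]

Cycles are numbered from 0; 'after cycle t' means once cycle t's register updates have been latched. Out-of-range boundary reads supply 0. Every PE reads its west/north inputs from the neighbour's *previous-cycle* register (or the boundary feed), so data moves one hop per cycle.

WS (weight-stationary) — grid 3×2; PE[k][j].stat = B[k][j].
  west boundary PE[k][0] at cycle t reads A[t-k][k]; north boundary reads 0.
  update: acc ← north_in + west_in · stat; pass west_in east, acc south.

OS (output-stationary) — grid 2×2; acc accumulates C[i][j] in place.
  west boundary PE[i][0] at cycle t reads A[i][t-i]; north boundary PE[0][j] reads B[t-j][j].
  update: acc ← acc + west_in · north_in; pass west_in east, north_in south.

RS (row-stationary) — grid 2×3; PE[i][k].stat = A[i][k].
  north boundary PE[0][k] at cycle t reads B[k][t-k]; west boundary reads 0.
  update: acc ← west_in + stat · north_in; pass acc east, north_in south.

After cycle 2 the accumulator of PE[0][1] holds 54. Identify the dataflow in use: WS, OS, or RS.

dataflow = WS

WS [3×2] PE[0][1] across cycles:
  step 0 · PE0,1: acc=0; fwd→0 fwd↓0
  step 1 · PE0,1: acc=24; fwd→4 fwd↓24
  step 2 · PE0,1: acc=54; fwd→9 fwd↓54
OS [2×2] PE[0][1] across cycles:
  step 0 · PE0,1: acc=0; fwd→0 fwd↓0
  step 1 · PE0,1: acc=24; fwd→4 fwd↓6
  step 2 · PE0,1: acc=49; fwd→5 fwd↓5
RS [2×3] PE[0][1] across cycles:
  step 0 · PE0,1: acc=0; fwd→0 fwd↓0
  step 1 · PE0,1: acc=21; fwd→21 fwd↓1
  step 2 · PE0,1: acc=49; fwd→49 fwd↓5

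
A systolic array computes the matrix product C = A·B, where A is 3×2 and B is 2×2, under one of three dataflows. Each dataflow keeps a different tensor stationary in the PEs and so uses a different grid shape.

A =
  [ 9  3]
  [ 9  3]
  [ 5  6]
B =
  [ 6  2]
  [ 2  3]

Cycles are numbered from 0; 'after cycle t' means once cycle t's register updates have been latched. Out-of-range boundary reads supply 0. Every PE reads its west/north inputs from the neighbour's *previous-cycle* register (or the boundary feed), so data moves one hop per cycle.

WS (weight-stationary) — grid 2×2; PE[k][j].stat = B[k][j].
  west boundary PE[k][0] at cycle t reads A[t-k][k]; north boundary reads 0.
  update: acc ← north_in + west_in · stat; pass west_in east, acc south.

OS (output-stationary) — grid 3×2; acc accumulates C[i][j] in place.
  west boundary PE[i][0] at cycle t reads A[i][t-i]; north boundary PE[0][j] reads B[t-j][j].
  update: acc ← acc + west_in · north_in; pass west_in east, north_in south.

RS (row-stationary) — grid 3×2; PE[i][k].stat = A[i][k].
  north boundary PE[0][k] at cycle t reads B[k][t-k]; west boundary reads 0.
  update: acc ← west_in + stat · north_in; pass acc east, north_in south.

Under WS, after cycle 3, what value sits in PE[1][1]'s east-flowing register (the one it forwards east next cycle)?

register = 3

Tracing WS — 2×2 array, target PE[1][1]:
  cycle 0: PE[0][1] → acc 0, east 0, south 0
  cycle 0: PE[1][0] → acc 0, east 0, south 0
  cycle 0: PE[1][1] → acc 0, east 0, south 0
  cycle 1: PE[0][1] → acc 18, east 9, south 18
  cycle 1: PE[1][0] → acc 60, east 3, south 60
  cycle 1: PE[1][1] → acc 0, east 0, south 0
  cycle 2: PE[0][1] → acc 18, east 9, south 18
  cycle 2: PE[1][0] → acc 60, east 3, south 60
  cycle 2: PE[1][1] → acc 27, east 3, south 27
  cycle 3: PE[0][1] → acc 10, east 5, south 10
  cycle 3: PE[1][0] → acc 42, east 6, south 42
  cycle 3: PE[1][1] → acc 27, east 3, south 27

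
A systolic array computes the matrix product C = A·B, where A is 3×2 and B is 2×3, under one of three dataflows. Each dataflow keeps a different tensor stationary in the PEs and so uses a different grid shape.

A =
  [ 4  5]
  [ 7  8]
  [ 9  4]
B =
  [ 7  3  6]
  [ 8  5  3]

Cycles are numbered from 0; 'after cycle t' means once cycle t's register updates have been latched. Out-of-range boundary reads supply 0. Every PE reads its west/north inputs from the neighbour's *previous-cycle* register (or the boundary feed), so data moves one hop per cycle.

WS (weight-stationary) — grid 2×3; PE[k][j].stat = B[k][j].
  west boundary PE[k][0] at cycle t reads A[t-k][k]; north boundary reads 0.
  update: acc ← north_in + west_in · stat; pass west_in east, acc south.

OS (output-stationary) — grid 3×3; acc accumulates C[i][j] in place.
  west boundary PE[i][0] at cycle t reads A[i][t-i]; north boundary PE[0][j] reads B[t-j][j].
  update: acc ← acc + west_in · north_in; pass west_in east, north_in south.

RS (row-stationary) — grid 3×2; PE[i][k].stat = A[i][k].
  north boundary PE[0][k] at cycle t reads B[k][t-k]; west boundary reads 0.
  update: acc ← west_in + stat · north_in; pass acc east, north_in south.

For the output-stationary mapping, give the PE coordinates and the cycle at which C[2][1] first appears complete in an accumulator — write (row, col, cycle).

(row, col, cycle) = (2, 1, 4)

OS: C[2][1] accumulates in PE[2][1]:
  0: (2,1).acc=0  regs=<0,0>
  1: (2,1).acc=0  regs=<0,0>
  2: (2,1).acc=0  regs=<0,0>
  3: (2,1).acc=27  regs=<9,3>
  4: (2,1).acc=47  regs=<4,5>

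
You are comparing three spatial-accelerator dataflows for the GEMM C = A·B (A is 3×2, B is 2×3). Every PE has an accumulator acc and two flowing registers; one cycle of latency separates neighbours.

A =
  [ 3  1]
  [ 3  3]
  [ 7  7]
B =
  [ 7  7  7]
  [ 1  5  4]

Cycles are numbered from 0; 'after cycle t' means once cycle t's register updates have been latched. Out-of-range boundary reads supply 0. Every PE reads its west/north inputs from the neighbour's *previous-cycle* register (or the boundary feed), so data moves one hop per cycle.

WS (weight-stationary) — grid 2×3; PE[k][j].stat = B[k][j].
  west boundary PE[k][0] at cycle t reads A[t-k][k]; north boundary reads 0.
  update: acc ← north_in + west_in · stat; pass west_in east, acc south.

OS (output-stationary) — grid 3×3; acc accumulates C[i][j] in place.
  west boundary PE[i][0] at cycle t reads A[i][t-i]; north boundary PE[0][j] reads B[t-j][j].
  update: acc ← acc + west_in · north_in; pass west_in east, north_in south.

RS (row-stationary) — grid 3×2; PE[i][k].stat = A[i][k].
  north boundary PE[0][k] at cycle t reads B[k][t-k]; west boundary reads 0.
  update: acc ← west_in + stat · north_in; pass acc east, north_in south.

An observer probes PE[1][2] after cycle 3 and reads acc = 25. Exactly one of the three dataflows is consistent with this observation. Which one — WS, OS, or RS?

WS (2×3 grid), PE[1][2]:
  cycle 0: PE[1][2] → acc 0, east 0, south 0
  cycle 1: PE[1][2] → acc 0, east 0, south 0
  cycle 2: PE[1][2] → acc 0, east 0, south 0
  cycle 3: PE[1][2] → acc 25, east 1, south 25
OS (3×3 grid), PE[1][2]:
  cycle 0: PE[1][2] → acc 0, east 0, south 0
  cycle 1: PE[1][2] → acc 0, east 0, south 0
  cycle 2: PE[1][2] → acc 0, east 0, south 0
  cycle 3: PE[1][2] → acc 21, east 3, south 7
RS: PE[1][2] is outside its 3×2 grid.

dataflow = WS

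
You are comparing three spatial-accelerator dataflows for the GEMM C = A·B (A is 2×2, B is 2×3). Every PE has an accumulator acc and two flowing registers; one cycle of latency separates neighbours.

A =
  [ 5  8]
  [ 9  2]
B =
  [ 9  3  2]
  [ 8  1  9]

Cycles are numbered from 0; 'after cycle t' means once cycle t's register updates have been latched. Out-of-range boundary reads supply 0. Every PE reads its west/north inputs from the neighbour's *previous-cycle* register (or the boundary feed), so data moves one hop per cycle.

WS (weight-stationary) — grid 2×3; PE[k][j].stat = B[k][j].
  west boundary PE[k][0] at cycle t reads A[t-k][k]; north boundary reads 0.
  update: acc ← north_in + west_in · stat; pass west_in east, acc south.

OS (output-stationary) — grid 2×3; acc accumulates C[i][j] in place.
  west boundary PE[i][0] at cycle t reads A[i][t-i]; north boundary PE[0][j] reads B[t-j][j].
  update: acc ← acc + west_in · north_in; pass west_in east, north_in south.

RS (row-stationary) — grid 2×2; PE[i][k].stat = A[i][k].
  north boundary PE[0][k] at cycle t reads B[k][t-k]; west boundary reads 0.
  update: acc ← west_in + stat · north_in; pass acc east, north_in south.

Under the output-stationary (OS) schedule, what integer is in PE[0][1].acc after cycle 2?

Tracing OS — 2×3 array, target PE[0][1]:
  c0 r0c0: 45 / 5 / 9
  c0 r0c1: 0 / 0 / 0
  c1 r0c0: 109 / 8 / 8
  c1 r0c1: 15 / 5 / 3
  c2 r0c0: 109 / 0 / 0
  c2 r0c1: 23 / 8 / 1

PE[0][1].acc = 23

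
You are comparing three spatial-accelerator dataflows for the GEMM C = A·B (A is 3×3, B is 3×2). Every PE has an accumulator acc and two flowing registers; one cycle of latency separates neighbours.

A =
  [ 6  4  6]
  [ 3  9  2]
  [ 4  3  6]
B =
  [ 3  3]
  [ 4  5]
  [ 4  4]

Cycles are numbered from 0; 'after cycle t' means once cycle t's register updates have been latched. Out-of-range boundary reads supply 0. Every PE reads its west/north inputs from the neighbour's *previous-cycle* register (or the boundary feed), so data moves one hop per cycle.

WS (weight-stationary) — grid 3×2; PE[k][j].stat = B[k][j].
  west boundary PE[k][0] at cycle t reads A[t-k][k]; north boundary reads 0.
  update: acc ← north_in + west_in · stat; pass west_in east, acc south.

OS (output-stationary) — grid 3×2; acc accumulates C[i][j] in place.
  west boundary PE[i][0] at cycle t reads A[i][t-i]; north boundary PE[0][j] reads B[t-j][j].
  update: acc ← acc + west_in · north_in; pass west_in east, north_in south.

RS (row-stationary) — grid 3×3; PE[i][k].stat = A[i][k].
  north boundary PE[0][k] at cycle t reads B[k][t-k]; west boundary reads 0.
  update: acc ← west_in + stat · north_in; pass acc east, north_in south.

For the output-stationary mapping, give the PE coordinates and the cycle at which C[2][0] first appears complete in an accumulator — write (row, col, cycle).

Under OS, C[2][0] lands at PE[2][0]:
  after 0 — PE[2][0] acc=0, pass-E 0, pass-S 0
  after 1 — PE[2][0] acc=0, pass-E 0, pass-S 0
  after 2 — PE[2][0] acc=12, pass-E 4, pass-S 3
  after 3 — PE[2][0] acc=24, pass-E 3, pass-S 4
  after 4 — PE[2][0] acc=48, pass-E 6, pass-S 4

(row, col, cycle) = (2, 0, 4)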